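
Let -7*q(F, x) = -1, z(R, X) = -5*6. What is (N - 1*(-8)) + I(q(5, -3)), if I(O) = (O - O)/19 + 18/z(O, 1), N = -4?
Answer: 17/5 ≈ 3.4000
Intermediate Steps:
z(R, X) = -30
q(F, x) = ⅐ (q(F, x) = -⅐*(-1) = ⅐)
I(O) = -⅗ (I(O) = (O - O)/19 + 18/(-30) = 0*(1/19) + 18*(-1/30) = 0 - ⅗ = -⅗)
(N - 1*(-8)) + I(q(5, -3)) = (-4 - 1*(-8)) - ⅗ = (-4 + 8) - ⅗ = 4 - ⅗ = 17/5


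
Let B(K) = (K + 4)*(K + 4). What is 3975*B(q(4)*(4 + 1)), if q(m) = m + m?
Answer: 7695600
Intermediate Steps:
q(m) = 2*m
B(K) = (4 + K)² (B(K) = (4 + K)*(4 + K) = (4 + K)²)
3975*B(q(4)*(4 + 1)) = 3975*(4 + (2*4)*(4 + 1))² = 3975*(4 + 8*5)² = 3975*(4 + 40)² = 3975*44² = 3975*1936 = 7695600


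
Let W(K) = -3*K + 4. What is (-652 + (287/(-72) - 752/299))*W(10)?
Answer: 14176213/828 ≈ 17121.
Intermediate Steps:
W(K) = 4 - 3*K
(-652 + (287/(-72) - 752/299))*W(10) = (-652 + (287/(-72) - 752/299))*(4 - 3*10) = (-652 + (287*(-1/72) - 752*1/299))*(4 - 30) = (-652 + (-287/72 - 752/299))*(-26) = (-652 - 139957/21528)*(-26) = -14176213/21528*(-26) = 14176213/828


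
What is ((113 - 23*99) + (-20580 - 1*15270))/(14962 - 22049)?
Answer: 38014/7087 ≈ 5.3639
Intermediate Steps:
((113 - 23*99) + (-20580 - 1*15270))/(14962 - 22049) = ((113 - 2277) + (-20580 - 15270))/(-7087) = (-2164 - 35850)*(-1/7087) = -38014*(-1/7087) = 38014/7087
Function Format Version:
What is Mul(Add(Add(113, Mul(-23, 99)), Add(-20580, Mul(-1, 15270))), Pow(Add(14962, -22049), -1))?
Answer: Rational(38014, 7087) ≈ 5.3639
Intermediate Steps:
Mul(Add(Add(113, Mul(-23, 99)), Add(-20580, Mul(-1, 15270))), Pow(Add(14962, -22049), -1)) = Mul(Add(Add(113, -2277), Add(-20580, -15270)), Pow(-7087, -1)) = Mul(Add(-2164, -35850), Rational(-1, 7087)) = Mul(-38014, Rational(-1, 7087)) = Rational(38014, 7087)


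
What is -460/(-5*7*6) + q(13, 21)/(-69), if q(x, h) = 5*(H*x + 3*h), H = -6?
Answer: 1583/483 ≈ 3.2774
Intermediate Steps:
q(x, h) = -30*x + 15*h (q(x, h) = 5*(-6*x + 3*h) = -30*x + 15*h)
-460/(-5*7*6) + q(13, 21)/(-69) = -460/(-5*7*6) + (-30*13 + 15*21)/(-69) = -460/((-35*6)) + (-390 + 315)*(-1/69) = -460/(-210) - 75*(-1/69) = -460*(-1/210) + 25/23 = 46/21 + 25/23 = 1583/483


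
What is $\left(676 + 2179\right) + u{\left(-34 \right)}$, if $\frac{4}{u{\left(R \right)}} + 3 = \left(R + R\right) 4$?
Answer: $\frac{785121}{275} \approx 2855.0$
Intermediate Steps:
$u{\left(R \right)} = \frac{4}{-3 + 8 R}$ ($u{\left(R \right)} = \frac{4}{-3 + \left(R + R\right) 4} = \frac{4}{-3 + 2 R 4} = \frac{4}{-3 + 8 R}$)
$\left(676 + 2179\right) + u{\left(-34 \right)} = \left(676 + 2179\right) + \frac{4}{-3 + 8 \left(-34\right)} = 2855 + \frac{4}{-3 - 272} = 2855 + \frac{4}{-275} = 2855 + 4 \left(- \frac{1}{275}\right) = 2855 - \frac{4}{275} = \frac{785121}{275}$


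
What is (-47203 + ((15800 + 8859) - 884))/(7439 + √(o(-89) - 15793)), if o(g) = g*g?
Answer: -174280892/55346593 + 187424*I*√123/55346593 ≈ -3.1489 + 0.037557*I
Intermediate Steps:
o(g) = g²
(-47203 + ((15800 + 8859) - 884))/(7439 + √(o(-89) - 15793)) = (-47203 + ((15800 + 8859) - 884))/(7439 + √((-89)² - 15793)) = (-47203 + (24659 - 884))/(7439 + √(7921 - 15793)) = (-47203 + 23775)/(7439 + √(-7872)) = -23428/(7439 + 8*I*√123)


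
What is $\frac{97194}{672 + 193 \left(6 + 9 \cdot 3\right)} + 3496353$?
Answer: $\frac{8205972889}{2347} \approx 3.4964 \cdot 10^{6}$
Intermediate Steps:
$\frac{97194}{672 + 193 \left(6 + 9 \cdot 3\right)} + 3496353 = \frac{97194}{672 + 193 \left(6 + 27\right)} + 3496353 = \frac{97194}{672 + 193 \cdot 33} + 3496353 = \frac{97194}{672 + 6369} + 3496353 = \frac{97194}{7041} + 3496353 = 97194 \cdot \frac{1}{7041} + 3496353 = \frac{32398}{2347} + 3496353 = \frac{8205972889}{2347}$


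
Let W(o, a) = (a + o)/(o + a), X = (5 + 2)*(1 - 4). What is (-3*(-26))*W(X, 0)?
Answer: 78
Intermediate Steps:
X = -21 (X = 7*(-3) = -21)
W(o, a) = 1 (W(o, a) = (a + o)/(a + o) = 1)
(-3*(-26))*W(X, 0) = -3*(-26)*1 = 78*1 = 78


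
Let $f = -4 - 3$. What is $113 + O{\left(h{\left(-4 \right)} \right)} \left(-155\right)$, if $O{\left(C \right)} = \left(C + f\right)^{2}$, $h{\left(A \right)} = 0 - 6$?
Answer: $-26082$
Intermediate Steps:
$h{\left(A \right)} = -6$ ($h{\left(A \right)} = 0 - 6 = -6$)
$f = -7$
$O{\left(C \right)} = \left(-7 + C\right)^{2}$ ($O{\left(C \right)} = \left(C - 7\right)^{2} = \left(-7 + C\right)^{2}$)
$113 + O{\left(h{\left(-4 \right)} \right)} \left(-155\right) = 113 + \left(-7 - 6\right)^{2} \left(-155\right) = 113 + \left(-13\right)^{2} \left(-155\right) = 113 + 169 \left(-155\right) = 113 - 26195 = -26082$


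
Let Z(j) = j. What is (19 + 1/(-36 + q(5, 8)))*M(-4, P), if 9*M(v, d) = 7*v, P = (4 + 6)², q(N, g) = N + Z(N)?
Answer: -6902/117 ≈ -58.991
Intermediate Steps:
q(N, g) = 2*N (q(N, g) = N + N = 2*N)
P = 100 (P = 10² = 100)
M(v, d) = 7*v/9 (M(v, d) = (7*v)/9 = 7*v/9)
(19 + 1/(-36 + q(5, 8)))*M(-4, P) = (19 + 1/(-36 + 2*5))*((7/9)*(-4)) = (19 + 1/(-36 + 10))*(-28/9) = (19 + 1/(-26))*(-28/9) = (19 - 1/26)*(-28/9) = (493/26)*(-28/9) = -6902/117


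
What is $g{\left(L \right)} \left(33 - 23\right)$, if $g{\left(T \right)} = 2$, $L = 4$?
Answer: $20$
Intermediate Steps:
$g{\left(L \right)} \left(33 - 23\right) = 2 \left(33 - 23\right) = 2 \cdot 10 = 20$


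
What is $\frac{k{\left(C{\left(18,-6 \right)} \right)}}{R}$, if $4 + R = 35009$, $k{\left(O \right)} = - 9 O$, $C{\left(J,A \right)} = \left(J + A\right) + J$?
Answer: $- \frac{54}{7001} \approx -0.0077132$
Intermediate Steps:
$C{\left(J,A \right)} = A + 2 J$ ($C{\left(J,A \right)} = \left(A + J\right) + J = A + 2 J$)
$R = 35005$ ($R = -4 + 35009 = 35005$)
$\frac{k{\left(C{\left(18,-6 \right)} \right)}}{R} = \frac{\left(-9\right) \left(-6 + 2 \cdot 18\right)}{35005} = - 9 \left(-6 + 36\right) \frac{1}{35005} = \left(-9\right) 30 \cdot \frac{1}{35005} = \left(-270\right) \frac{1}{35005} = - \frac{54}{7001}$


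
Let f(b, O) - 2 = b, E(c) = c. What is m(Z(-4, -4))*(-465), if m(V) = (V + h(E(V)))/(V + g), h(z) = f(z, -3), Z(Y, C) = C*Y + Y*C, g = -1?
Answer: -990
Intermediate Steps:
f(b, O) = 2 + b
Z(Y, C) = 2*C*Y (Z(Y, C) = C*Y + C*Y = 2*C*Y)
h(z) = 2 + z
m(V) = (2 + 2*V)/(-1 + V) (m(V) = (V + (2 + V))/(V - 1) = (2 + 2*V)/(-1 + V))
m(Z(-4, -4))*(-465) = (2*(1 + 2*(-4)*(-4))/(-1 + 2*(-4)*(-4)))*(-465) = (2*(1 + 32)/(-1 + 32))*(-465) = (2*33/31)*(-465) = (2*(1/31)*33)*(-465) = (66/31)*(-465) = -990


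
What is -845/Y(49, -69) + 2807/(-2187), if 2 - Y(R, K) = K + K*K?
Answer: -2263363/2051406 ≈ -1.1033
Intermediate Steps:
Y(R, K) = 2 - K - K**2 (Y(R, K) = 2 - (K + K*K) = 2 - (K + K**2) = 2 + (-K - K**2) = 2 - K - K**2)
-845/Y(49, -69) + 2807/(-2187) = -845/(2 - 1*(-69) - 1*(-69)**2) + 2807/(-2187) = -845/(2 + 69 - 1*4761) + 2807*(-1/2187) = -845/(2 + 69 - 4761) - 2807/2187 = -845/(-4690) - 2807/2187 = -845*(-1/4690) - 2807/2187 = 169/938 - 2807/2187 = -2263363/2051406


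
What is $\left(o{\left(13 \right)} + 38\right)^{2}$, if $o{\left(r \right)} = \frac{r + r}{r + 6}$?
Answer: $\frac{559504}{361} \approx 1549.9$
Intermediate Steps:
$o{\left(r \right)} = \frac{2 r}{6 + r}$
$\left(o{\left(13 \right)} + 38\right)^{2} = \left(2 \cdot 13 \frac{1}{6 + 13} + 38\right)^{2} = \left(2 \cdot 13 \cdot \frac{1}{19} + 38\right)^{2} = \left(\frac{26}{19} + 38\right)^{2} = \left(\frac{748}{19}\right)^{2} = \frac{559504}{361}$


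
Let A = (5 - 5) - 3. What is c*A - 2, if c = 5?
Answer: -17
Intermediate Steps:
A = -3 (A = 0 - 3 = -3)
c*A - 2 = 5*(-3) - 2 = -15 - 2 = -17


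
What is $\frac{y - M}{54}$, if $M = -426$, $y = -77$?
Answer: $\frac{349}{54} \approx 6.463$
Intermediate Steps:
$\frac{y - M}{54} = \frac{-77 - -426}{54} = \left(-77 + 426\right) \frac{1}{54} = 349 \cdot \frac{1}{54} = \frac{349}{54}$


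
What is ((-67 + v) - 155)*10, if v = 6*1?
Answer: -2160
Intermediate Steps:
v = 6
((-67 + v) - 155)*10 = ((-67 + 6) - 155)*10 = (-61 - 155)*10 = -216*10 = -2160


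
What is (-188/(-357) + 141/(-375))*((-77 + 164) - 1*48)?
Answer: 87373/14875 ≈ 5.8738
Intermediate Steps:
(-188/(-357) + 141/(-375))*((-77 + 164) - 1*48) = (-188*(-1/357) + 141*(-1/375))*(87 - 48) = (188/357 - 47/125)*39 = (6721/44625)*39 = 87373/14875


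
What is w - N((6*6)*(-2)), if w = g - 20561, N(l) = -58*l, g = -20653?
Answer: -45390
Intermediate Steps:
w = -41214 (w = -20653 - 20561 = -41214)
w - N((6*6)*(-2)) = -41214 - (-58)*(6*6)*(-2) = -41214 - (-58)*36*(-2) = -41214 - (-58)*(-72) = -41214 - 1*4176 = -41214 - 4176 = -45390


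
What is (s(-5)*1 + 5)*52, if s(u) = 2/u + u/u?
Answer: 1456/5 ≈ 291.20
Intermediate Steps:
s(u) = 1 + 2/u (s(u) = 2/u + 1 = 1 + 2/u)
(s(-5)*1 + 5)*52 = (((2 - 5)/(-5))*1 + 5)*52 = (-⅕*(-3)*1 + 5)*52 = ((⅗)*1 + 5)*52 = (⅗ + 5)*52 = (28/5)*52 = 1456/5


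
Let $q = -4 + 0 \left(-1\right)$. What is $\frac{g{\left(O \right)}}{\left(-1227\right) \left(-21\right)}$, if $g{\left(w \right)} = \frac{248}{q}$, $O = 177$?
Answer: $- \frac{62}{25767} \approx -0.0024062$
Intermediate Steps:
$q = -4$ ($q = -4 + 0 = -4$)
$g{\left(w \right)} = -62$ ($g{\left(w \right)} = \frac{248}{-4} = 248 \left(- \frac{1}{4}\right) = -62$)
$\frac{g{\left(O \right)}}{\left(-1227\right) \left(-21\right)} = - \frac{62}{\left(-1227\right) \left(-21\right)} = - \frac{62}{25767}$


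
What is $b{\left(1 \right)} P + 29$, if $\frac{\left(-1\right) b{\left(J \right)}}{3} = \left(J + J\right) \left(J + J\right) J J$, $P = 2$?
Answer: $5$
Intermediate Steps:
$b{\left(J \right)} = - 12 J^{4}$ ($b{\left(J \right)} = - 3 \left(J + J\right) \left(J + J\right) J J = - 3 \cdot 2 J 2 J J J = - 3 \cdot 4 J^{2} J J = - 3 \cdot 4 J^{3} J = - 3 \cdot 4 J^{4} = - 12 J^{4}$)
$b{\left(1 \right)} P + 29 = - 12 \cdot 1^{4} \cdot 2 + 29 = \left(-12\right) 1 \cdot 2 + 29 = \left(-12\right) 2 + 29 = -24 + 29 = 5$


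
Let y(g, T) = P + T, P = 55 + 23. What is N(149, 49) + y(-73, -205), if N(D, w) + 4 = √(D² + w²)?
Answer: -131 + √24602 ≈ 25.850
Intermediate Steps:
P = 78
N(D, w) = -4 + √(D² + w²)
y(g, T) = 78 + T
N(149, 49) + y(-73, -205) = (-4 + √(149² + 49²)) + (78 - 205) = (-4 + √(22201 + 2401)) - 127 = (-4 + √24602) - 127 = -131 + √24602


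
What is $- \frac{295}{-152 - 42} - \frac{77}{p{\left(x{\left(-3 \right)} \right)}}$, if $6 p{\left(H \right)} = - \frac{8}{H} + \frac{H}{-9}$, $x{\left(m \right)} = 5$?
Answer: $\frac{41875}{194} \approx 215.85$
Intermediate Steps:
$p{\left(H \right)} = - \frac{4}{3 H} - \frac{H}{54}$ ($p{\left(H \right)} = \frac{- \frac{8}{H} + \frac{H}{-9}}{6} = \frac{- \frac{8}{H} + H \left(- \frac{1}{9}\right)}{6} = \frac{- \frac{8}{H} - \frac{H}{9}}{6} = - \frac{4}{3 H} - \frac{H}{54}$)
$- \frac{295}{-152 - 42} - \frac{77}{p{\left(x{\left(-3 \right)} \right)}} = - \frac{295}{-152 - 42} - \frac{77}{\frac{1}{54} \cdot \frac{1}{5} \left(-72 - 5^{2}\right)} = - \frac{295}{-152 - 42} - \frac{77}{\frac{1}{54} \cdot \frac{1}{5} \left(-72 - 25\right)} = - \frac{295}{-194} - \frac{77}{\frac{1}{54} \cdot \frac{1}{5} \left(-72 - 25\right)} = \left(-295\right) \left(- \frac{1}{194}\right) - \frac{77}{\frac{1}{54} \cdot \frac{1}{5} \left(-97\right)} = \frac{295}{194} - \frac{77}{- \frac{97}{270}} = \frac{295}{194} - - \frac{20790}{97} = \frac{295}{194} + \frac{20790}{97} = \frac{41875}{194}$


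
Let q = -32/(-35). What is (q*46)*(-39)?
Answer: -57408/35 ≈ -1640.2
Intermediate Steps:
q = 32/35 (q = -32*(-1/35) = 32/35 ≈ 0.91429)
(q*46)*(-39) = ((32/35)*46)*(-39) = (1472/35)*(-39) = -57408/35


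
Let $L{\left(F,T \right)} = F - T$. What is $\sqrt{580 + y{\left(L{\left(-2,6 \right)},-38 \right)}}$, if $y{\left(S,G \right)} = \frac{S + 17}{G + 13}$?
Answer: $\frac{\sqrt{14491}}{5} \approx 24.076$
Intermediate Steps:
$y{\left(S,G \right)} = \frac{17 + S}{13 + G}$
$\sqrt{580 + y{\left(L{\left(-2,6 \right)},-38 \right)}} = \sqrt{580 + \frac{17 - 8}{13 - 38}} = \sqrt{580 + \frac{17 - 8}{-25}} = \sqrt{580 - \frac{17 - 8}{25}} = \sqrt{580 - \frac{9}{25}} = \sqrt{\frac{14491}{25}} = \frac{\sqrt{14491}}{5}$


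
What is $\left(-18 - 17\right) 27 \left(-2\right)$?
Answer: $1890$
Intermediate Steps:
$\left(-18 - 17\right) 27 \left(-2\right) = \left(-35\right) 27 \left(-2\right) = \left(-945\right) \left(-2\right) = 1890$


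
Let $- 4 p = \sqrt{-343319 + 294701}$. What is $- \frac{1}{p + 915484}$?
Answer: $- \frac{7323872}{6704887658357} - \frac{6 i \sqrt{5402}}{6704887658357} \approx -1.0923 \cdot 10^{-6} - 6.5771 \cdot 10^{-11} i$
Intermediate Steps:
$p = - \frac{3 i \sqrt{5402}}{4}$ ($p = - \frac{\sqrt{-343319 + 294701}}{4} = - \frac{\sqrt{-48618}}{4} = - \frac{3 i \sqrt{5402}}{4} \approx - 55.124 i$)
$- \frac{1}{p + 915484} = - \frac{1}{- \frac{3 i \sqrt{5402}}{4} + 915484} = - \frac{1}{915484 - \frac{3 i \sqrt{5402}}{4}}$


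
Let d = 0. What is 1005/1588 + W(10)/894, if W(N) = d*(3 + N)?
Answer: 1005/1588 ≈ 0.63287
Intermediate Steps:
W(N) = 0 (W(N) = 0*(3 + N) = 0)
1005/1588 + W(10)/894 = 1005/1588 + 0/894 = 1005*(1/1588) + 0*(1/894) = 1005/1588 + 0 = 1005/1588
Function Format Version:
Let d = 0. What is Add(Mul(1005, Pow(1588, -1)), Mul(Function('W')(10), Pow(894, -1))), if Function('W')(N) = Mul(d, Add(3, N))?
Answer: Rational(1005, 1588) ≈ 0.63287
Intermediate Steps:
Function('W')(N) = 0 (Function('W')(N) = Mul(0, Add(3, N)) = 0)
Add(Mul(1005, Pow(1588, -1)), Mul(Function('W')(10), Pow(894, -1))) = Add(Mul(1005, Pow(1588, -1)), Mul(0, Pow(894, -1))) = Add(Mul(1005, Rational(1, 1588)), Mul(0, Rational(1, 894))) = Add(Rational(1005, 1588), 0) = Rational(1005, 1588)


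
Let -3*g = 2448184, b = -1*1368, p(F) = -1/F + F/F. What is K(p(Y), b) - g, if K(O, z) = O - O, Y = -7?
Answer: 2448184/3 ≈ 8.1606e+5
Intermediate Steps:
p(F) = 1 - 1/F (p(F) = -1/F + 1 = 1 - 1/F)
b = -1368
K(O, z) = 0
g = -2448184/3 (g = -⅓*2448184 = -2448184/3 ≈ -8.1606e+5)
K(p(Y), b) - g = 0 - 1*(-2448184/3) = 0 + 2448184/3 = 2448184/3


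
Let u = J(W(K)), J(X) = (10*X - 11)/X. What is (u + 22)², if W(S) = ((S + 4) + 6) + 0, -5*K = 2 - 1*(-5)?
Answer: 1745041/1849 ≈ 943.78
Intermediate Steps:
K = -7/5 (K = -(2 - 1*(-5))/5 = -(2 + 5)/5 = -⅕*7 = -7/5 ≈ -1.4000)
W(S) = 10 + S (W(S) = ((4 + S) + 6) + 0 = (10 + S) + 0 = 10 + S)
J(X) = (-11 + 10*X)/X
u = 375/43 (u = 10 - 11/(10 - 7/5) = 10 - 11/43/5 = 10 - 11*5/43 = 10 - 55/43 = 375/43 ≈ 8.7209)
(u + 22)² = (375/43 + 22)² = (1321/43)² = 1745041/1849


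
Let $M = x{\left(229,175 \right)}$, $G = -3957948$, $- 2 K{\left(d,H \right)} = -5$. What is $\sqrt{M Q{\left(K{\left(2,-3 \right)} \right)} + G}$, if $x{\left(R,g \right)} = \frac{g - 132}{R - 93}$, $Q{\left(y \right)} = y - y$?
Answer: $6 i \sqrt{109943} \approx 1989.5 i$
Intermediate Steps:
$K{\left(d,H \right)} = \frac{5}{2}$ ($K{\left(d,H \right)} = \left(- \frac{1}{2}\right) \left(-5\right) = \frac{5}{2}$)
$Q{\left(y \right)} = 0$
$x{\left(R,g \right)} = \frac{-132 + g}{-93 + R}$
$M = \frac{43}{136}$ ($M = \frac{-132 + 175}{-93 + 229} = \frac{1}{136} \cdot 43 = \frac{43}{136} \approx 0.31618$)
$\sqrt{M Q{\left(K{\left(2,-3 \right)} \right)} + G} = \sqrt{\frac{43}{136} \cdot 0 - 3957948} = \sqrt{0 - 3957948} = \sqrt{-3957948} = 6 i \sqrt{109943}$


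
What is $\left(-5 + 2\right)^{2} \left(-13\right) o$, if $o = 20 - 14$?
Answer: $-702$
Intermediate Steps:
$o = 6$
$\left(-5 + 2\right)^{2} \left(-13\right) o = \left(-5 + 2\right)^{2} \left(-13\right) 6 = \left(-3\right)^{2} \left(-13\right) 6 = 9 \left(-13\right) 6 = \left(-117\right) 6 = -702$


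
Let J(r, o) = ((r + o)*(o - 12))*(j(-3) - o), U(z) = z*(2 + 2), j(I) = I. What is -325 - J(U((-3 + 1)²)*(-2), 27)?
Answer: -2575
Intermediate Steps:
U(z) = 4*z (U(z) = z*4 = 4*z)
J(r, o) = (-12 + o)*(-3 - o)*(o + r) (J(r, o) = ((r + o)*(o - 12))*(-3 - o) = ((o + r)*(-12 + o))*(-3 - o) = ((-12 + o)*(o + r))*(-3 - o) = (-12 + o)*(-3 - o)*(o + r))
-325 - J(U((-3 + 1)²)*(-2), 27) = -325 - (-1*27³ + 9*27² + 36*27 + 36*((4*(-3 + 1)²)*(-2)) - 1*(4*(-3 + 1)²)*(-2)*27² + 9*27*((4*(-3 + 1)²)*(-2))) = -325 - (-1*19683 + 9*729 + 972 + 36*((4*(-2)²)*(-2)) - 1*(4*(-2)²)*(-2)*729 + 9*27*((4*(-2)²)*(-2))) = -325 - (-19683 + 6561 + 972 + 36*((4*4)*(-2)) - 1*(4*4)*(-2)*729 + 9*27*((4*4)*(-2))) = -325 - (-19683 + 6561 + 972 + 36*(16*(-2)) - 1*16*(-2)*729 + 9*27*(16*(-2))) = -325 - (-19683 + 6561 + 972 + 36*(-32) - 1*(-32)*729 + 9*27*(-32)) = -325 - (-19683 + 6561 + 972 - 1152 + 23328 - 7776) = -325 - 1*2250 = -325 - 2250 = -2575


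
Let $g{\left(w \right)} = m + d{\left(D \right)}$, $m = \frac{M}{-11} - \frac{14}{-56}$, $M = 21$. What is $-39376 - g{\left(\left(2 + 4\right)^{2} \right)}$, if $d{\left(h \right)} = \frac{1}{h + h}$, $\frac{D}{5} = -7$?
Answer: $- \frac{60636463}{1540} \approx -39374.0$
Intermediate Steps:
$D = -35$ ($D = 5 \left(-7\right) = -35$)
$d{\left(h \right)} = \frac{1}{2 h}$
$m = - \frac{73}{44}$ ($m = \frac{21}{-11} - \frac{14}{-56} = 21 \left(- \frac{1}{11}\right) - - \frac{1}{4} = - \frac{21}{11} + \frac{1}{4} = - \frac{73}{44} \approx -1.6591$)
$g{\left(w \right)} = - \frac{2577}{1540}$ ($g{\left(w \right)} = - \frac{73}{44} + \frac{1}{2 \left(-35\right)} = - \frac{73}{44} + \frac{1}{2} \left(- \frac{1}{35}\right) = - \frac{73}{44} - \frac{1}{70} = - \frac{2577}{1540}$)
$-39376 - g{\left(\left(2 + 4\right)^{2} \right)} = -39376 - - \frac{2577}{1540} = -39376 + \frac{2577}{1540} = - \frac{60636463}{1540}$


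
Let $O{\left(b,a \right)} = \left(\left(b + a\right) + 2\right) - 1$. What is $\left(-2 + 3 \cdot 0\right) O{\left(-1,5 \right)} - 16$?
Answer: $-26$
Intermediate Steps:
$O{\left(b,a \right)} = 1 + a + b$ ($O{\left(b,a \right)} = \left(\left(a + b\right) + 2\right) - 1 = \left(2 + a + b\right) - 1 = 1 + a + b$)
$\left(-2 + 3 \cdot 0\right) O{\left(-1,5 \right)} - 16 = \left(-2 + 3 \cdot 0\right) \left(1 + 5 - 1\right) - 16 = \left(-2 + 0\right) 5 - 16 = \left(-2\right) 5 - 16 = -10 - 16 = -26$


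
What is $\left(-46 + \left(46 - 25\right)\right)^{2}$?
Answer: $625$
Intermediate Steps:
$\left(-46 + \left(46 - 25\right)\right)^{2} = \left(-46 + 21\right)^{2} = \left(-25\right)^{2} = 625$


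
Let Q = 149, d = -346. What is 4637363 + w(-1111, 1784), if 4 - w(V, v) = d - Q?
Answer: 4637862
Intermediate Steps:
w(V, v) = 499 (w(V, v) = 4 - (-346 - 1*149) = 4 - (-346 - 149) = 4 - 1*(-495) = 4 + 495 = 499)
4637363 + w(-1111, 1784) = 4637363 + 499 = 4637862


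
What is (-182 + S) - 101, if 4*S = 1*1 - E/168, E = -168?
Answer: -565/2 ≈ -282.50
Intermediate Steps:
S = ½ (S = (1*1 - (-168)/168)/4 = (1 - (-168)/168)/4 = (1 - 1*(-1))/4 = (1 + 1)/4 = (¼)*2 = ½ ≈ 0.50000)
(-182 + S) - 101 = (-182 + ½) - 101 = -363/2 - 101 = -565/2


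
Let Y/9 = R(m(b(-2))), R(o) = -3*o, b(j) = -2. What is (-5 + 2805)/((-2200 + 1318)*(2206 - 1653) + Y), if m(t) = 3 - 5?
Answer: -700/121923 ≈ -0.0057413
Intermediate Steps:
m(t) = -2
Y = 54 (Y = 9*(-3*(-2)) = 9*6 = 54)
(-5 + 2805)/((-2200 + 1318)*(2206 - 1653) + Y) = (-5 + 2805)/((-2200 + 1318)*(2206 - 1653) + 54) = 2800/(-882*553 + 54) = 2800/(-487746 + 54) = 2800/(-487692) = 2800*(-1/487692) = -700/121923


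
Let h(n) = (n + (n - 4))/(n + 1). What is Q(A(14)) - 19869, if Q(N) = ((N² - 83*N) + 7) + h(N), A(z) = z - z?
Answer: -19866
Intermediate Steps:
A(z) = 0
h(n) = (-4 + 2*n)/(1 + n) (h(n) = (n + (-4 + n))/(1 + n) = (-4 + 2*n)/(1 + n))
Q(N) = 7 + N² - 83*N + 2*(-2 + N)/(1 + N) (Q(N) = ((N² - 83*N) + 7) + 2*(-2 + N)/(1 + N) = (7 + N² - 83*N) + 2*(-2 + N)/(1 + N) = 7 + N² - 83*N + 2*(-2 + N)/(1 + N))
Q(A(14)) - 19869 = (3 + 0³ - 82*0² - 74*0)/(1 + 0) - 19869 = (3 + 0 - 82*0 + 0)/1 - 19869 = 1*(3 + 0 + 0 + 0) - 19869 = 1*3 - 19869 = 3 - 19869 = -19866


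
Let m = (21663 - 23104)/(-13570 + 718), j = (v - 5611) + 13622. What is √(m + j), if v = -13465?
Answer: I*√25023332019/2142 ≈ 73.85*I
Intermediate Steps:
j = -5454 (j = (-13465 - 5611) + 13622 = -19076 + 13622 = -5454)
m = 1441/12852 (m = -1441/(-12852) = -1441*(-1/12852) = 1441/12852 ≈ 0.11212)
√(m + j) = √(1441/12852 - 5454) = √(-70093367/12852) = I*√25023332019/2142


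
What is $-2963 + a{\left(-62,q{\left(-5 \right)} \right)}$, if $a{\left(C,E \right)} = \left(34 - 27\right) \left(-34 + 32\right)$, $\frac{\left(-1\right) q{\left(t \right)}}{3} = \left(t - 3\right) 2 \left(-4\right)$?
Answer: $-2977$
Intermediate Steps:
$q{\left(t \right)} = -72 + 24 t$ ($q{\left(t \right)} = - 3 \left(t - 3\right) 2 \left(-4\right) = - 3 \left(-3 + t\right) \left(-8\right) = - 3 \left(24 - 8 t\right) = -72 + 24 t$)
$a{\left(C,E \right)} = -14$ ($a{\left(C,E \right)} = 7 \left(-2\right) = -14$)
$-2963 + a{\left(-62,q{\left(-5 \right)} \right)} = -2963 - 14 = -2977$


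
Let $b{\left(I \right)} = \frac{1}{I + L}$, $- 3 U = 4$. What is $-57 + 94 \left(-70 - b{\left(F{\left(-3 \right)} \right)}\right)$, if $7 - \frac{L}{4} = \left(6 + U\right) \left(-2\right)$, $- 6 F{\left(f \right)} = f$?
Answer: $- \frac{2622179}{395} \approx -6638.4$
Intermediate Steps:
$U = - \frac{4}{3}$ ($U = \left(- \frac{1}{3}\right) 4 = - \frac{4}{3} \approx -1.3333$)
$F{\left(f \right)} = - \frac{f}{6}$
$L = \frac{196}{3}$ ($L = 28 - 4 \left(6 - \frac{4}{3}\right) \left(-2\right) = 28 - 4 \cdot \frac{14}{3} \left(-2\right) = 28 - - \frac{112}{3} = 28 + \frac{112}{3} = \frac{196}{3} \approx 65.333$)
$b{\left(I \right)} = \frac{1}{\frac{196}{3} + I}$ ($b{\left(I \right)} = \frac{1}{I + \frac{196}{3}} = \frac{1}{\frac{196}{3} + I}$)
$-57 + 94 \left(-70 - b{\left(F{\left(-3 \right)} \right)}\right) = -57 + 94 \left(-70 - \frac{3}{196 + 3 \left(\left(- \frac{1}{6}\right) \left(-3\right)\right)}\right) = -57 + 94 \left(-70 - \frac{3}{196 + 3 \cdot \frac{1}{2}}\right) = -57 + 94 \left(-70 - \frac{3}{196 + \frac{3}{2}}\right) = -57 + 94 \left(-70 - \frac{3}{\frac{395}{2}}\right) = -57 + 94 \left(-70 - 3 \cdot \frac{2}{395}\right) = -57 + 94 \left(-70 - \frac{6}{395}\right) = -57 + 94 \left(- \frac{27656}{395}\right) = -57 - \frac{2599664}{395} = - \frac{2622179}{395}$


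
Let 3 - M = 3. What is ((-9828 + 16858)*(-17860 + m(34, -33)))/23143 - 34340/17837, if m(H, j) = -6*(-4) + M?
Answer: -2237324076580/412801691 ≈ -5419.9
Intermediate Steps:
M = 0 (M = 3 - 1*3 = 3 - 3 = 0)
m(H, j) = 24 (m(H, j) = -6*(-4) + 0 = 24 + 0 = 24)
((-9828 + 16858)*(-17860 + m(34, -33)))/23143 - 34340/17837 = ((-9828 + 16858)*(-17860 + 24))/23143 - 34340/17837 = (7030*(-17836))*(1/23143) - 34340*1/17837 = -125387080*1/23143 - 34340/17837 = -125387080/23143 - 34340/17837 = -2237324076580/412801691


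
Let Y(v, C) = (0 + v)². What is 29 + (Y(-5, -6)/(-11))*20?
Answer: -181/11 ≈ -16.455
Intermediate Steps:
Y(v, C) = v²
29 + (Y(-5, -6)/(-11))*20 = 29 + ((-5)²/(-11))*20 = 29 + (25*(-1/11))*20 = 29 - 25/11*20 = 29 - 500/11 = -181/11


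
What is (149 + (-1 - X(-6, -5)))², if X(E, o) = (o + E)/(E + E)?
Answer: 3115225/144 ≈ 21634.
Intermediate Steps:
X(E, o) = (E + o)/(2*E) (X(E, o) = (E + o)/((2*E)) = (E + o)*(1/(2*E)) = (E + o)/(2*E))
(149 + (-1 - X(-6, -5)))² = (149 + (-1 - (-6 - 5)/(2*(-6))))² = (149 + (-1 - (-1)*(-11)/(2*6)))² = (149 + (-1 - 1*11/12))² = (149 + (-1 - 11/12))² = (149 - 23/12)² = (1765/12)² = 3115225/144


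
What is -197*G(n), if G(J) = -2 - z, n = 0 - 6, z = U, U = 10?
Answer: 2364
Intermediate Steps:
z = 10
n = -6
G(J) = -12 (G(J) = -2 - 1*10 = -2 - 10 = -12)
-197*G(n) = -197*(-12) = 2364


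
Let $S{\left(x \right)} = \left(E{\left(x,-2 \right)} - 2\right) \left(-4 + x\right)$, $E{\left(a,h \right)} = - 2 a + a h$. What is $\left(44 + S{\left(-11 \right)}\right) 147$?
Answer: $-86142$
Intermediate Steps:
$S{\left(x \right)} = \left(-4 + x\right) \left(-2 - 4 x\right)$ ($S{\left(x \right)} = \left(x \left(-2 - 2\right) - 2\right) \left(-4 + x\right) = \left(x \left(-4\right) - 2\right) \left(-4 + x\right) = \left(- 4 x - 2\right) \left(-4 + x\right) = \left(-2 - 4 x\right) \left(-4 + x\right) = \left(-4 + x\right) \left(-2 - 4 x\right)$)
$\left(44 + S{\left(-11 \right)}\right) 147 = \left(44 + \left(8 - 4 \left(-11\right)^{2} + 14 \left(-11\right)\right)\right) 147 = \left(44 - 630\right) 147 = \left(-586\right) 147 = -86142$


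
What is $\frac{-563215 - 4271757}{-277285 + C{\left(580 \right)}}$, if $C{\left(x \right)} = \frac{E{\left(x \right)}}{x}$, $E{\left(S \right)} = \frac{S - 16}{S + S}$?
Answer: $\frac{813242290400}{46639336859} \approx 17.437$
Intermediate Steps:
$E{\left(S \right)} = \frac{-16 + S}{2 S}$
$C{\left(x \right)} = \frac{-16 + x}{2 x^{2}}$ ($C{\left(x \right)} = \frac{\frac{1}{2} \frac{1}{x} \left(-16 + x\right)}{x} = \frac{-16 + x}{2 x^{2}}$)
$\frac{-563215 - 4271757}{-277285 + C{\left(580 \right)}} = \frac{-563215 - 4271757}{-277285 + \frac{-16 + 580}{2 \cdot 336400}} = - \frac{4834972}{-277285 + \frac{1}{2} \cdot \frac{1}{336400} \cdot 564} = - \frac{4834972}{-277285 + \frac{141}{168200}} = - \frac{4834972}{- \frac{46639336859}{168200}} = \left(-4834972\right) \left(- \frac{168200}{46639336859}\right) = \frac{813242290400}{46639336859}$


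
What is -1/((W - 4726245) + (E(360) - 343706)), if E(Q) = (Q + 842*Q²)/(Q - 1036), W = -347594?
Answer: 13/72526615 ≈ 1.7924e-7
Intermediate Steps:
E(Q) = (Q + 842*Q²)/(-1036 + Q)
-1/((W - 4726245) + (E(360) - 343706)) = -1/((-347594 - 4726245) + (360*(1 + 842*360)/(-1036 + 360) - 343706)) = -1/(-5073839 + (360*(1 + 303120)/(-676) - 343706)) = -1/(-5073839 + (360*(-1/676)*303121 - 343706)) = -1/(-5073839 + (-2098530/13 - 343706)) = -1/(-5073839 - 6566708/13) = -1/(-72526615/13) = -1*(-13/72526615) = 13/72526615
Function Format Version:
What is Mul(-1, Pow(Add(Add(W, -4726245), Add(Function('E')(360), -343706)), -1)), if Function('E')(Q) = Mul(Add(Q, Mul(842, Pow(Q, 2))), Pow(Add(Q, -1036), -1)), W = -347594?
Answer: Rational(13, 72526615) ≈ 1.7924e-7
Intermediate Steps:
Function('E')(Q) = Mul(Pow(Add(-1036, Q), -1), Add(Q, Mul(842, Pow(Q, 2)))) (Function('E')(Q) = Mul(Add(Q, Mul(842, Pow(Q, 2))), Pow(Add(-1036, Q), -1)) = Mul(Pow(Add(-1036, Q), -1), Add(Q, Mul(842, Pow(Q, 2)))))
Mul(-1, Pow(Add(Add(W, -4726245), Add(Function('E')(360), -343706)), -1)) = Mul(-1, Pow(Add(Add(-347594, -4726245), Add(Mul(360, Pow(Add(-1036, 360), -1), Add(1, Mul(842, 360))), -343706)), -1)) = Mul(-1, Pow(Add(-5073839, Add(Mul(360, Pow(-676, -1), Add(1, 303120)), -343706)), -1)) = Mul(-1, Pow(Add(-5073839, Add(Mul(360, Rational(-1, 676), 303121), -343706)), -1)) = Mul(-1, Pow(Add(-5073839, Add(Rational(-2098530, 13), -343706)), -1)) = Mul(-1, Pow(Add(-5073839, Rational(-6566708, 13)), -1)) = Mul(-1, Pow(Rational(-72526615, 13), -1)) = Mul(-1, Rational(-13, 72526615)) = Rational(13, 72526615)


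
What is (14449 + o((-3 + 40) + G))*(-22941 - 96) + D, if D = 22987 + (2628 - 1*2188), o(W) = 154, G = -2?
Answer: -336385884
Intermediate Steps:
D = 23427 (D = 22987 + (2628 - 2188) = 22987 + 440 = 23427)
(14449 + o((-3 + 40) + G))*(-22941 - 96) + D = (14449 + 154)*(-22941 - 96) + 23427 = 14603*(-23037) + 23427 = -336409311 + 23427 = -336385884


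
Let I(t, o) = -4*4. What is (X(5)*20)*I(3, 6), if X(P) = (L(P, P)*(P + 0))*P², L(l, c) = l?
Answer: -200000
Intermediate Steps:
I(t, o) = -16
X(P) = P⁴ (X(P) = (P*(P + 0))*P² = (P*P)*P² = P²*P² = P⁴)
(X(5)*20)*I(3, 6) = (5⁴*20)*(-16) = (625*20)*(-16) = 12500*(-16) = -200000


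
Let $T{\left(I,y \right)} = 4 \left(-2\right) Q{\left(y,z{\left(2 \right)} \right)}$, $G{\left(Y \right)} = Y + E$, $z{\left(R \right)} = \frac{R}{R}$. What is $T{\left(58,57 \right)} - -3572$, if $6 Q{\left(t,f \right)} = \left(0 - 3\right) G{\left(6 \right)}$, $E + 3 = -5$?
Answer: $3564$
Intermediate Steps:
$E = -8$ ($E = -3 - 5 = -8$)
$z{\left(R \right)} = 1$
$G{\left(Y \right)} = -8 + Y$ ($G{\left(Y \right)} = Y - 8 = -8 + Y$)
$Q{\left(t,f \right)} = 1$ ($Q{\left(t,f \right)} = \frac{\left(0 - 3\right) \left(-8 + 6\right)}{6} = \frac{\left(-3\right) \left(-2\right)}{6} = \frac{1}{6} \cdot 6 = 1$)
$T{\left(I,y \right)} = -8$ ($T{\left(I,y \right)} = 4 \left(-2\right) 1 = \left(-8\right) 1 = -8$)
$T{\left(58,57 \right)} - -3572 = -8 - -3572 = -8 + 3572 = 3564$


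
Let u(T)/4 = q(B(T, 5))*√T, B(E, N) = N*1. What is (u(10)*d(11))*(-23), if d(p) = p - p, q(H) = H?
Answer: 0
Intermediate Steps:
B(E, N) = N
d(p) = 0
u(T) = 20*√T (u(T) = 4*(5*√T) = 20*√T)
(u(10)*d(11))*(-23) = ((20*√10)*0)*(-23) = 0*(-23) = 0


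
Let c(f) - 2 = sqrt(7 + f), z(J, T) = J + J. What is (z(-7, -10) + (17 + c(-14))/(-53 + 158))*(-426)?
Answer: 206042/35 - 142*I*sqrt(7)/35 ≈ 5886.9 - 10.734*I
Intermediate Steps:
z(J, T) = 2*J
c(f) = 2 + sqrt(7 + f)
(z(-7, -10) + (17 + c(-14))/(-53 + 158))*(-426) = (2*(-7) + (17 + (2 + sqrt(7 - 14)))/(-53 + 158))*(-426) = (-14 + (17 + (2 + sqrt(-7)))/105)*(-426) = (-14 + (17 + (2 + I*sqrt(7)))*(1/105))*(-426) = (-14 + (19 + I*sqrt(7))*(1/105))*(-426) = (-14 + (19/105 + I*sqrt(7)/105))*(-426) = (-1451/105 + I*sqrt(7)/105)*(-426) = 206042/35 - 142*I*sqrt(7)/35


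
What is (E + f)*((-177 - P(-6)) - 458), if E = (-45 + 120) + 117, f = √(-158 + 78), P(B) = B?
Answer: -120768 - 2516*I*√5 ≈ -1.2077e+5 - 5625.9*I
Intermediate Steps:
f = 4*I*√5 (f = √(-80) = 4*I*√5 ≈ 8.9443*I)
E = 192 (E = 75 + 117 = 192)
(E + f)*((-177 - P(-6)) - 458) = (192 + 4*I*√5)*((-177 - 1*(-6)) - 458) = (192 + 4*I*√5)*((-177 + 6) - 458) = (192 + 4*I*√5)*(-171 - 458) = (192 + 4*I*√5)*(-629) = -120768 - 2516*I*√5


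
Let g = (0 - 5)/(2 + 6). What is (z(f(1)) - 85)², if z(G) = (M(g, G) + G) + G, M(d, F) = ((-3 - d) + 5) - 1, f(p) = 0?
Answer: 444889/64 ≈ 6951.4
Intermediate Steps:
g = -5/8 ≈ -0.62500
M(d, F) = 1 - d (M(d, F) = (2 - d) - 1 = 1 - d)
z(G) = 13/8 + 2*G (z(G) = ((1 - 1*(-5/8)) + G) + G = ((1 + 5/8) + G) + G = (13/8 + G) + G = 13/8 + 2*G)
(z(f(1)) - 85)² = ((13/8 + 2*0) - 85)² = ((13/8 + 0) - 85)² = (13/8 - 85)² = (-667/8)² = 444889/64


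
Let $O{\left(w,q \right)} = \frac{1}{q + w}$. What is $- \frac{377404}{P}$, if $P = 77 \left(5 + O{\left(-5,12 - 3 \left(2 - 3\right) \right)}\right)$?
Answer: $- \frac{3774040}{3927} \approx -961.05$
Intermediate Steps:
$P = \frac{3927}{10}$ ($P = 77 \left(5 + \frac{1}{\left(12 - 3 \left(2 - 3\right)\right) - 5}\right) = 77 \left(5 + \frac{1}{\left(12 - -3\right) - 5}\right) = 77 \left(5 + \frac{1}{\left(12 + 3\right) - 5}\right) = 77 \left(5 + \frac{1}{15 - 5}\right) = 77 \left(5 + \frac{1}{10}\right) = 77 \cdot \frac{51}{10} = \frac{3927}{10} \approx 392.7$)
$- \frac{377404}{P} = - \frac{377404}{\frac{3927}{10}} = \left(-377404\right) \frac{10}{3927} = - \frac{3774040}{3927}$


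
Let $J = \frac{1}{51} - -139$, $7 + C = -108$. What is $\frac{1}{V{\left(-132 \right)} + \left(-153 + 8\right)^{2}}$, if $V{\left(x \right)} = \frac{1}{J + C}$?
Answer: $\frac{1225}{25755676} \approx 4.7562 \cdot 10^{-5}$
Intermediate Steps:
$C = -115$ ($C = -7 - 108 = -115$)
$J = \frac{7090}{51}$ ($J = \frac{1}{51} + 139 = \frac{7090}{51} \approx 139.02$)
$V{\left(x \right)} = \frac{51}{1225}$ ($V{\left(x \right)} = \frac{1}{\frac{7090}{51} - 115} = \frac{1}{\frac{1225}{51}} = \frac{51}{1225}$)
$\frac{1}{V{\left(-132 \right)} + \left(-153 + 8\right)^{2}} = \frac{1}{\frac{51}{1225} + \left(-153 + 8\right)^{2}} = \frac{1}{\frac{51}{1225} + \left(-145\right)^{2}} = \frac{1}{\frac{51}{1225} + 21025} = \frac{1}{\frac{25755676}{1225}} = \frac{1225}{25755676}$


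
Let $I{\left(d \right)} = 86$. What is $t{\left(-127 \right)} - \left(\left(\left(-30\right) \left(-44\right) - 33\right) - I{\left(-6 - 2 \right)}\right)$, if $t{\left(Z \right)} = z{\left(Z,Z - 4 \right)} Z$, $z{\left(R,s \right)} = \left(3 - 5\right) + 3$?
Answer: $-1328$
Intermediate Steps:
$z{\left(R,s \right)} = 1$ ($z{\left(R,s \right)} = -2 + 3 = 1$)
$t{\left(Z \right)} = Z$ ($t{\left(Z \right)} = 1 Z = Z$)
$t{\left(-127 \right)} - \left(\left(\left(-30\right) \left(-44\right) - 33\right) - I{\left(-6 - 2 \right)}\right) = -127 - \left(\left(\left(-30\right) \left(-44\right) - 33\right) - 86\right) = -127 - \left(\left(1320 - 33\right) - 86\right) = -127 - \left(1287 - 86\right) = -127 - 1201 = -1328$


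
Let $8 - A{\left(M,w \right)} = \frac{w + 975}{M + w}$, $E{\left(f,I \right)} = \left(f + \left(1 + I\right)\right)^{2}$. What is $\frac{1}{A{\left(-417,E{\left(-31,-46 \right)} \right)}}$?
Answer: $\frac{5359}{36121} \approx 0.14836$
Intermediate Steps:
$E{\left(f,I \right)} = \left(1 + I + f\right)^{2}$
$A{\left(M,w \right)} = 8 - \frac{975 + w}{M + w}$ ($A{\left(M,w \right)} = 8 - \frac{w + 975}{M + w} = 8 - \frac{975 + w}{M + w}$)
$\frac{1}{A{\left(-417,E{\left(-31,-46 \right)} \right)}} = \frac{1}{\frac{1}{-417 + \left(1 - 46 - 31\right)^{2}} \left(-975 + 7 \left(1 - 46 - 31\right)^{2} + 8 \left(-417\right)\right)} = \frac{1}{\frac{1}{-417 + \left(-76\right)^{2}} \left(-975 + 7 \left(-76\right)^{2} - 3336\right)} = \frac{1}{\frac{1}{-417 + 5776} \left(-975 + 7 \cdot 5776 - 3336\right)} = \frac{1}{\frac{1}{5359} \left(-975 + 40432 - 3336\right)} = \frac{1}{\frac{1}{5359} \cdot 36121} = \frac{1}{\frac{36121}{5359}} = \frac{5359}{36121}$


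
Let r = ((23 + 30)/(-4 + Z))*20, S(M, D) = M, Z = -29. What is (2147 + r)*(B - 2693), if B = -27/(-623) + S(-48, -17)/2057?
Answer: -240854567711008/42289863 ≈ -5.6953e+6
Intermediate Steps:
B = 25635/1281511 (B = -27/(-623) - 48/2057 = -27*(-1/623) - 48*1/2057 = 27/623 - 48/2057 = 25635/1281511 ≈ 0.020004)
r = -1060/33 (r = ((23 + 30)/(-4 - 29))*20 = (53/(-33))*20 = (53*(-1/33))*20 = -53/33*20 = -1060/33 ≈ -32.121)
(2147 + r)*(B - 2693) = (2147 - 1060/33)*(25635/1281511 - 2693) = (69791/33)*(-3451083488/1281511) = -240854567711008/42289863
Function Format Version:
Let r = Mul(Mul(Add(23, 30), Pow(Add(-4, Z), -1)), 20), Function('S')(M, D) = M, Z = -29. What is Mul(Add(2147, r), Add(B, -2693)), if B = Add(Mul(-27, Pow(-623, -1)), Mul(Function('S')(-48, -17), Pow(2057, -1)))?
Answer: Rational(-240854567711008, 42289863) ≈ -5.6953e+6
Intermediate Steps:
B = Rational(25635, 1281511) (B = Add(Mul(-27, Pow(-623, -1)), Mul(-48, Pow(2057, -1))) = Add(Mul(-27, Rational(-1, 623)), Mul(-48, Rational(1, 2057))) = Add(Rational(27, 623), Rational(-48, 2057)) = Rational(25635, 1281511) ≈ 0.020004)
r = Rational(-1060, 33) (r = Mul(Mul(Add(23, 30), Pow(Add(-4, -29), -1)), 20) = Mul(Mul(53, Pow(-33, -1)), 20) = Mul(Mul(53, Rational(-1, 33)), 20) = Mul(Rational(-53, 33), 20) = Rational(-1060, 33) ≈ -32.121)
Mul(Add(2147, r), Add(B, -2693)) = Mul(Add(2147, Rational(-1060, 33)), Add(Rational(25635, 1281511), -2693)) = Mul(Rational(69791, 33), Rational(-3451083488, 1281511)) = Rational(-240854567711008, 42289863)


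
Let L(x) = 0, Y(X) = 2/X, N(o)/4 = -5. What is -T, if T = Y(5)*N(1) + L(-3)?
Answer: 8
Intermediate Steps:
N(o) = -20 (N(o) = 4*(-5) = -20)
T = -8 (T = (2/5)*(-20) + 0 = (2*(⅕))*(-20) + 0 = (⅖)*(-20) + 0 = -8 + 0 = -8)
-T = -1*(-8) = 8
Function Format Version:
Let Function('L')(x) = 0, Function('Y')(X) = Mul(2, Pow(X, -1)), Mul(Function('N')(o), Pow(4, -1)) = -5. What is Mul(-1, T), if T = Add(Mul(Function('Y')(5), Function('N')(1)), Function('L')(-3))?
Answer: 8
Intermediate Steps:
Function('N')(o) = -20 (Function('N')(o) = Mul(4, -5) = -20)
T = -8 (T = Add(Mul(Mul(2, Pow(5, -1)), -20), 0) = Add(Mul(Mul(2, Rational(1, 5)), -20), 0) = Add(Mul(Rational(2, 5), -20), 0) = Add(-8, 0) = -8)
Mul(-1, T) = Mul(-1, -8) = 8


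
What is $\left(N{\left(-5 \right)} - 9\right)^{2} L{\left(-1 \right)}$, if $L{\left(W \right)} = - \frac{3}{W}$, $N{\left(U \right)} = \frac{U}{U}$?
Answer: $192$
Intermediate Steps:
$N{\left(U \right)} = 1$
$\left(N{\left(-5 \right)} - 9\right)^{2} L{\left(-1 \right)} = \left(1 - 9\right)^{2} \left(- \frac{3}{-1}\right) = \left(-8\right)^{2} \left(\left(-3\right) \left(-1\right)\right) = 64 \cdot 3 = 192$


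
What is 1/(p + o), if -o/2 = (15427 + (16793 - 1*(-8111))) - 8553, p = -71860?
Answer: -1/135416 ≈ -7.3847e-6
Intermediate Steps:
o = -63556 (o = -2*((15427 + (16793 - 1*(-8111))) - 8553) = -2*((15427 + (16793 + 8111)) - 8553) = -2*((15427 + 24904) - 8553) = -2*(40331 - 8553) = -2*31778 = -63556)
1/(p + o) = 1/(-71860 - 63556) = 1/(-135416) = -1/135416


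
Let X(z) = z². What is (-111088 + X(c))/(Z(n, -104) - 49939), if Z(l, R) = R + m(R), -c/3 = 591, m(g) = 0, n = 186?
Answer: -3032441/50043 ≈ -60.597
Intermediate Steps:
c = -1773 (c = -3*591 = -1773)
Z(l, R) = R (Z(l, R) = R + 0 = R)
(-111088 + X(c))/(Z(n, -104) - 49939) = (-111088 + (-1773)²)/(-104 - 49939) = (-111088 + 3143529)/(-50043) = 3032441*(-1/50043) = -3032441/50043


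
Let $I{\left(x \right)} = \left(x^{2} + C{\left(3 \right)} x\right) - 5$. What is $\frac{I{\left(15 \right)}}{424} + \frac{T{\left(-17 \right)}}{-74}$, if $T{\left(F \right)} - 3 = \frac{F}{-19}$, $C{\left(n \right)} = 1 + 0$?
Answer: $\frac{4041}{8056} \approx 0.50161$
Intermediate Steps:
$C{\left(n \right)} = 1$
$T{\left(F \right)} = 3 - \frac{F}{19}$ ($T{\left(F \right)} = 3 + \frac{F}{-19} = 3 + F \left(- \frac{1}{19}\right) = 3 - \frac{F}{19}$)
$I{\left(x \right)} = -5 + x + x^{2}$ ($I{\left(x \right)} = \left(x^{2} + 1 x\right) - 5 = \left(x^{2} + x\right) - 5 = \left(x + x^{2}\right) - 5 = -5 + x + x^{2}$)
$\frac{I{\left(15 \right)}}{424} + \frac{T{\left(-17 \right)}}{-74} = \frac{-5 + 15 + 15^{2}}{424} + \frac{3 - - \frac{17}{19}}{-74} = \left(-5 + 15 + 225\right) \frac{1}{424} + \left(3 + \frac{17}{19}\right) \left(- \frac{1}{74}\right) = 235 \cdot \frac{1}{424} + \frac{74}{19} \left(- \frac{1}{74}\right) = \frac{235}{424} - \frac{1}{19} = \frac{4041}{8056}$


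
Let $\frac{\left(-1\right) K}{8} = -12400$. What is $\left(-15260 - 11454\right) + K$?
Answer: $72486$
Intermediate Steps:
$K = 99200$ ($K = \left(-8\right) \left(-12400\right) = 99200$)
$\left(-15260 - 11454\right) + K = \left(-15260 - 11454\right) + 99200 = -26714 + 99200 = 72486$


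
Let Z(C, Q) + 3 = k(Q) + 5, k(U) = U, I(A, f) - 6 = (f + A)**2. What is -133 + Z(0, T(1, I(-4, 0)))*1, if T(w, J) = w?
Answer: -130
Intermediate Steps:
I(A, f) = 6 + (A + f)**2 (I(A, f) = 6 + (f + A)**2 = 6 + (A + f)**2)
Z(C, Q) = 2 + Q (Z(C, Q) = -3 + (Q + 5) = -3 + (5 + Q) = 2 + Q)
-133 + Z(0, T(1, I(-4, 0)))*1 = -133 + (2 + 1)*1 = -133 + 3*1 = -133 + 3 = -130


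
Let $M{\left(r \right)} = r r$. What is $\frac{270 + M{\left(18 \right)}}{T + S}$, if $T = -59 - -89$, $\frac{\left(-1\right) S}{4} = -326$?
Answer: $\frac{297}{667} \approx 0.44528$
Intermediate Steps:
$M{\left(r \right)} = r^{2}$
$S = 1304$ ($S = \left(-4\right) \left(-326\right) = 1304$)
$T = 30$ ($T = -59 + 89 = 30$)
$\frac{270 + M{\left(18 \right)}}{T + S} = \frac{270 + 18^{2}}{30 + 1304} = \frac{270 + 324}{1334} = 594 \cdot \frac{1}{1334} = \frac{297}{667}$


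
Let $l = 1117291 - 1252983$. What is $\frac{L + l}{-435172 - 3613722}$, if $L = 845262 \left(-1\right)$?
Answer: $\frac{490477}{2024447} \approx 0.24228$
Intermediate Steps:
$l = -135692$ ($l = 1117291 - 1252983 = -135692$)
$L = -845262$
$\frac{L + l}{-435172 - 3613722} = \frac{-845262 - 135692}{-435172 - 3613722} = - \frac{980954}{-4048894} = \left(-980954\right) \left(- \frac{1}{4048894}\right) = \frac{490477}{2024447}$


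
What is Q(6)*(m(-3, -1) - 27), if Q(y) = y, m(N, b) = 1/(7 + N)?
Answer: -321/2 ≈ -160.50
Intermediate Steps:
Q(6)*(m(-3, -1) - 27) = 6*(1/(7 - 3) - 27) = 6*(1/4 - 27) = 6*(¼ - 27) = 6*(-107/4) = -321/2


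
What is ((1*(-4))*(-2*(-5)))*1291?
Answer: -51640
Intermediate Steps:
((1*(-4))*(-2*(-5)))*1291 = -4*10*1291 = -40*1291 = -51640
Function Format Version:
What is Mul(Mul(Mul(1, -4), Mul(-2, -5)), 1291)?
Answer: -51640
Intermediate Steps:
Mul(Mul(Mul(1, -4), Mul(-2, -5)), 1291) = Mul(Mul(-4, 10), 1291) = Mul(-40, 1291) = -51640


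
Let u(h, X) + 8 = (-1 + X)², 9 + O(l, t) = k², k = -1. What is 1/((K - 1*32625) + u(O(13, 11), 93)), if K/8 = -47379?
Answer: -1/403201 ≈ -2.4802e-6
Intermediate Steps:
K = -379032 (K = 8*(-47379) = -379032)
O(l, t) = -8 (O(l, t) = -9 + (-1)² = -9 + 1 = -8)
u(h, X) = -8 + (-1 + X)²
1/((K - 1*32625) + u(O(13, 11), 93)) = 1/((-379032 - 1*32625) + (-8 + (-1 + 93)²)) = 1/((-379032 - 32625) + (-8 + 92²)) = 1/(-411657 + (-8 + 8464)) = 1/(-411657 + 8456) = 1/(-403201) = -1/403201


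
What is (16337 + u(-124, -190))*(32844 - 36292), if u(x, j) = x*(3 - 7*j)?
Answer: 513596840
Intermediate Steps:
(16337 + u(-124, -190))*(32844 - 36292) = (16337 - 124*(3 - 7*(-190)))*(32844 - 36292) = (16337 - 124*(3 + 1330))*(-3448) = (16337 - 124*1333)*(-3448) = (16337 - 165292)*(-3448) = -148955*(-3448) = 513596840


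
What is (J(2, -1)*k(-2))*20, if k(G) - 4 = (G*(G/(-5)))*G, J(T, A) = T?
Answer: 224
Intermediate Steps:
k(G) = 4 - G³/5 (k(G) = 4 + (G*(G/(-5)))*G = 4 + (G*(G*(-⅕)))*G = 4 + (G*(-G/5))*G = 4 + (-G²/5)*G = 4 - G³/5)
(J(2, -1)*k(-2))*20 = (2*(4 - ⅕*(-2)³))*20 = (2*(4 - ⅕*(-8)))*20 = (2*(4 + 8/5))*20 = (2*(28/5))*20 = (56/5)*20 = 224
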